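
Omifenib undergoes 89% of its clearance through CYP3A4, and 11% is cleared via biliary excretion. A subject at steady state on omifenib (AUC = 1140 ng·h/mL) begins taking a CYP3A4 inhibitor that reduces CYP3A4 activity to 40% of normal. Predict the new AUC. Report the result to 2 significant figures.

2.4 × 10³ ng·h/mL

The CYP3A4 pathway (89% of clearance) is reduced to 0.4× activity: 0.89 × 0.4 = 0.356.
Non-CYP routes (11%) are unchanged.
New clearance relative to baseline: 0.356 + 0.11 = 0.466.
New AUC = baseline ÷ relative clearance = 1140 / 0.466 = 2.4 × 10³ ng·h/mL.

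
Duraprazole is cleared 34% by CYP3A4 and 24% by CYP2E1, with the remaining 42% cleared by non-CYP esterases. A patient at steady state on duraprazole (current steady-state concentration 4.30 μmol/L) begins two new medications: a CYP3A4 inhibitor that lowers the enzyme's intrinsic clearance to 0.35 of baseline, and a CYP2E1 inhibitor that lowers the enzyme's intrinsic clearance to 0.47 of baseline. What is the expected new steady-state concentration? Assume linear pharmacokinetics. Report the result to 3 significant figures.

6.60 μmol/L

The CYP3A4 pathway (34% of clearance) drops to 0.35× activity: 0.34 × 0.35 = 0.119.
The CYP2E1 pathway (24% of clearance) falls to 0.47× activity: 0.24 × 0.47 = 0.1128.
The remaining 42% of clearance is unaffected.
Relative clearance = 0.119 + 0.1128 + 0.42 = 0.6518.
Dividing the baseline by the relative clearance: 4.30 / 0.6518 = 6.60 μmol/L.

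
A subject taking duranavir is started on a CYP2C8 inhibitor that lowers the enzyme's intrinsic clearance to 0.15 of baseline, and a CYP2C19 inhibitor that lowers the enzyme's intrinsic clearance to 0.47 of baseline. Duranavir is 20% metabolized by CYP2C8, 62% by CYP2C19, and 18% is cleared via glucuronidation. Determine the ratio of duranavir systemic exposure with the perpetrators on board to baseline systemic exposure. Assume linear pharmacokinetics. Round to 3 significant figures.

1.99

The CYP2C8 pathway (20% of clearance) is reduced to 0.15× activity: 0.2 × 0.15 = 0.03.
The CYP2C19 pathway (62% of clearance) falls to 0.47× activity: 0.62 × 0.47 = 0.2914.
Non-CYP routes (18%) are unchanged.
Relative clearance = 0.03 + 0.2914 + 0.18 = 0.5014.
Net systemic exposure ratio = 1 / 0.5014 = 1.99.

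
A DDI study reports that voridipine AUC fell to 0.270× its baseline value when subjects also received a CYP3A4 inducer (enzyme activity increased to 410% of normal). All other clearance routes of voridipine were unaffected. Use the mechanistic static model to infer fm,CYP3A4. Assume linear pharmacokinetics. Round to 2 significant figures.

Let x = fm,CYP3A4. Because AUC ∝ 1/CL, relative clearance rose to 1/0.270 = 3.704.
Only the CYP3A4 route changed, so 3.704 = x·4.1 + (1 − x), giving x = 0.87.

0.87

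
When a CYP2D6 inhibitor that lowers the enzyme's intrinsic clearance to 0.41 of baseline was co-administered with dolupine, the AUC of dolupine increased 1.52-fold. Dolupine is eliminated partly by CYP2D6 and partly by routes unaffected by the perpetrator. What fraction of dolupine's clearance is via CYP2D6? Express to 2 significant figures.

Write x for the fraction cleared via CYP2D6. The observed AUC change means clearance fell to 1/1.52 = 0.6579 of baseline.
Only the CYP2D6 route changed, so 0.6579 = x·0.41 + (1 − x), giving x = 0.58.

0.58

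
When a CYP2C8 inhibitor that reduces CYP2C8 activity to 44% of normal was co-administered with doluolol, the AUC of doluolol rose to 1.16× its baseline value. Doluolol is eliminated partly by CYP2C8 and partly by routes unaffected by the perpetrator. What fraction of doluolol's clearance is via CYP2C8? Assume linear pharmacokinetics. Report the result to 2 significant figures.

0.25

Write x for the fraction cleared via CYP2C8. The observed AUC change means clearance fell to 1/1.16 = 0.8621 of baseline.
Only the CYP2C8 route changed, so 0.8621 = x·0.44 + (1 − x), giving x = 0.25.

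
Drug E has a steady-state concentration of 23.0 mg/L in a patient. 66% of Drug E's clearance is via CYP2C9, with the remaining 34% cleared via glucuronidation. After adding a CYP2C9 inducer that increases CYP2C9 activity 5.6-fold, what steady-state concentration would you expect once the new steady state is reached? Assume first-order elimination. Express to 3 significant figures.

5.70 mg/L

The CYP2C9 pathway (66% of clearance) is boosted to 5.6× activity: 0.66 × 5.6 = 3.696.
Non-CYP routes (34%) are unchanged.
Relative clearance = 3.696 + 0.34 = 4.036.
New steady-state concentration = baseline ÷ relative clearance = 23.0 / 4.036 = 5.70 mg/L.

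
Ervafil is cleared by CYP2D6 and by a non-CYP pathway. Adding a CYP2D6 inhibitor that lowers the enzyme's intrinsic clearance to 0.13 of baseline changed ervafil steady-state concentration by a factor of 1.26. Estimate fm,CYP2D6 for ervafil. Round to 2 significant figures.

Write x for the fraction cleared via CYP2D6. The observed steady-state concentration change means clearance fell to 1/1.26 = 0.7937 of baseline.
Setting x·0.13 + (1 − x) = 0.7937 and solving: x = (0.7937 − 1)/(0.13 − 1) = 0.24.

0.24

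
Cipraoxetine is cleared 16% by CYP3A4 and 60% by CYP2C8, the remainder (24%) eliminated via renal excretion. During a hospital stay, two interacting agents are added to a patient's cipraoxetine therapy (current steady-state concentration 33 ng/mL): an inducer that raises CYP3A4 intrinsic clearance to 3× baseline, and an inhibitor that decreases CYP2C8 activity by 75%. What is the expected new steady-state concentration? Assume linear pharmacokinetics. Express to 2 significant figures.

38 ng/mL

CYP3A4: 0.16 × 3 = 0.48
CYP2C8: 0.6 × 0.25 = 0.15
Other: 0.24 (unchanged)
Relative clearance = 0.48 + 0.15 + 0.24 = 0.87.
Steady-state concentration ∝ 1/CL: new value = 33 / 0.87 = 38 ng/mL.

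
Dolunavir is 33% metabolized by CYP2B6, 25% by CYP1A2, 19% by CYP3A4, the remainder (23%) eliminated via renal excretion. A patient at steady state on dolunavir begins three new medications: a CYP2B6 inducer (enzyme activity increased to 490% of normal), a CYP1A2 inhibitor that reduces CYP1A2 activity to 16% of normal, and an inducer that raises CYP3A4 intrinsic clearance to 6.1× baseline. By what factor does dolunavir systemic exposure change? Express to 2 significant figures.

The CYP2B6 pathway (33% of clearance) is boosted to 4.9× activity: 0.33 × 4.9 = 1.617.
The CYP1A2 pathway (25% of clearance) falls to 0.16× activity: 0.25 × 0.16 = 0.04.
The CYP3A4 pathway (19% of clearance) rises to 6.1× activity: 0.19 × 6.1 = 1.159.
Non-CYP routes (23%) are unchanged.
CL_new/CL_old = 1.617 + 0.04 + 1.159 + 0.23 = 3.046.
Net systemic exposure ratio = 1 / 3.046 = 0.33.

0.33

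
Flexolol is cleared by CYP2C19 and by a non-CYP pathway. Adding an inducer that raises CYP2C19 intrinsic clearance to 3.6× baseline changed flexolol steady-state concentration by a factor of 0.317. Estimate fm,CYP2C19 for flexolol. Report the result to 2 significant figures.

Call the CYP2C19 fraction fm. After the interaction, CL_new/CL_old = fm × 3.6 + (1 − fm).
Steady-state concentration ratio = 1 / (new CL fraction), so new CL fraction = 1 / 0.317 = 3.155.
fm × 3.6 + 1 − fm = 3.155  ⇒  fm × (3.6 − 1) = 2.155  ⇒  fm = 0.83.

0.83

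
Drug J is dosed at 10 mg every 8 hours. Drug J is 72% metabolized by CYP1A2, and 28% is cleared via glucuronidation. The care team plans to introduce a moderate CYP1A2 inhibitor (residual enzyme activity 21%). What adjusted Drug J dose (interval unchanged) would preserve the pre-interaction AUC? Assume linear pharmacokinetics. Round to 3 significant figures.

4.31 mg

The CYP1A2 pathway (72% of clearance) falls to 0.21× activity: 0.72 × 0.21 = 0.1512.
Non-CYP routes (28%) are unchanged.
CL_new/CL_old = 0.1512 + 0.28 = 0.4312.
Css,avg = (dose rate)/CL, so holding Css fixed requires dose ∝ CL: 10 × 0.4312 = 4.31 mg.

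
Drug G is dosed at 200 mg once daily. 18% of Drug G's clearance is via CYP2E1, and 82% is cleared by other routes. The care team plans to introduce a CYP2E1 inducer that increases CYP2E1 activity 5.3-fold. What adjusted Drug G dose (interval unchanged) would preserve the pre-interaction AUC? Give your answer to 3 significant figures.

355 mg

The CYP2E1 pathway (18% of clearance) rises to 5.3× activity: 0.18 × 5.3 = 0.954.
Non-CYP routes (82%) are unchanged.
New clearance relative to baseline: 0.954 + 0.82 = 1.774.
Css,avg = (dose rate)/CL, so holding Css fixed requires dose ∝ CL: 200 × 1.774 = 355 mg.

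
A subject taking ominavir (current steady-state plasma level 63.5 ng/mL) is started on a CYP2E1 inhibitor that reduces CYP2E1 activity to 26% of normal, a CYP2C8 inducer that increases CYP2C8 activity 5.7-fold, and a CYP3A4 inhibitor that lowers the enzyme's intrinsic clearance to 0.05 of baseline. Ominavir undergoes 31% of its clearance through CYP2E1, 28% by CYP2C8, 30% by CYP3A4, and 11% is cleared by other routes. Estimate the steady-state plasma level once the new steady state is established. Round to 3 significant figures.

The CYP2E1 pathway (31% of clearance) drops to 0.26× activity: 0.31 × 0.26 = 0.0806.
The CYP2C8 pathway (28% of clearance) is boosted to 5.7× activity: 0.28 × 5.7 = 1.596.
The CYP3A4 pathway (30% of clearance) falls to 0.05× activity: 0.3 × 0.05 = 0.015.
Non-CYP routes (11%) are unchanged.
Relative clearance = 0.0806 + 1.596 + 0.015 + 0.11 = 1.8016.
Steady-state plasma level ∝ 1/CL: new value = 63.5 / 1.8016 = 35.2 ng/mL.

35.2 ng/mL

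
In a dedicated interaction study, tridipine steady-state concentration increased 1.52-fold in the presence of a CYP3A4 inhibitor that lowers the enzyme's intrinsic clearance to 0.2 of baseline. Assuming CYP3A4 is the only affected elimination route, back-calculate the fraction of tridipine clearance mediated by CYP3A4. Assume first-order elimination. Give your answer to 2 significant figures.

Write x for the fraction cleared via CYP3A4. The observed steady-state concentration change means clearance fell to 1/1.52 = 0.6579 of baseline.
Only the CYP3A4 route changed, so 0.6579 = x·0.2 + (1 − x), giving x = 0.43.

0.43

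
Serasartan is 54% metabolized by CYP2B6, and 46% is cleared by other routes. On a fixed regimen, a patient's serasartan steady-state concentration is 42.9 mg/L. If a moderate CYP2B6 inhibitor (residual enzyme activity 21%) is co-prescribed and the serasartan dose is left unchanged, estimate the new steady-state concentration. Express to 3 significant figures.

The CYP2B6 pathway (54% of clearance) falls to 0.21× activity: 0.54 × 0.21 = 0.1134.
Non-CYP routes (46%) are unchanged.
CL_new/CL_old = 0.1134 + 0.46 = 0.5734.
New steady-state concentration = baseline ÷ relative clearance = 42.9 / 0.5734 = 74.8 mg/L.

74.8 mg/L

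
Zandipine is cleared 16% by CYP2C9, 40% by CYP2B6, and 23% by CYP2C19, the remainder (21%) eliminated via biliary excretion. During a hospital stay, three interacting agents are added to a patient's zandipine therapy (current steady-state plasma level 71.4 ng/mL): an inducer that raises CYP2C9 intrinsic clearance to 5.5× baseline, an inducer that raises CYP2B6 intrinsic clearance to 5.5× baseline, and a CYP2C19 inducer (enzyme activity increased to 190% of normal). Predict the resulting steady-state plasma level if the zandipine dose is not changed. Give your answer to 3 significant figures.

19.2 ng/mL

CYP2C9: 0.16 × 5.5 = 0.88
CYP2B6: 0.4 × 5.5 = 2.2
CYP2C19: 0.23 × 1.9 = 0.437
Other: 0.21 (unchanged)
New clearance relative to baseline: 0.88 + 2.2 + 0.437 + 0.21 = 3.727.
New steady-state plasma level = 71.4 / 3.727 = 19.2 ng/mL (concentration scales inversely with clearance).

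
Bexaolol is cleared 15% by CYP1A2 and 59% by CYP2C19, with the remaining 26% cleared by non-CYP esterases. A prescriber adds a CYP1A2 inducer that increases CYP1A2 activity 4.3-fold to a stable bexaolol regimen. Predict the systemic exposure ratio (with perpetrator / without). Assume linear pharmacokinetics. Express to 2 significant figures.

The CYP1A2 pathway (15% of clearance) increases to 4.3× activity: 0.15 × 4.3 = 0.645.
CYP2C19 (59%) and the residual 26% are unaffected.
CL_new/CL_old = 0.645 + 0.59 + 0.26 = 1.495.
Systemic exposure ratio = CL_old/CL_new = 1 / 1.495 = 0.67.

0.67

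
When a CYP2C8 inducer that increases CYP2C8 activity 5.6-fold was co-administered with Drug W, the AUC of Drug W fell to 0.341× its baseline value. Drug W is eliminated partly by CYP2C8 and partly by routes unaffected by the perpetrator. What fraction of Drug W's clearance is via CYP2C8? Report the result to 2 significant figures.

0.42

Let fm be the CYP2C8 fraction. New clearance relative to baseline = fm × 5.6 + (1 − fm).
AUC ratio = 1 / (new CL fraction), so new CL fraction = 1 / 0.341 = 2.933.
fm × 5.6 + 1 − fm = 2.933  ⇒  fm × (5.6 − 1) = 1.933  ⇒  fm = 0.42.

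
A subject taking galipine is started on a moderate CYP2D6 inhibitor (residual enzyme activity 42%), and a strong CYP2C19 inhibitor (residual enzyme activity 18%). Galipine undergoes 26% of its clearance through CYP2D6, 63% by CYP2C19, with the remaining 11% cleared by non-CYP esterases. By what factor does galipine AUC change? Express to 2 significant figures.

3.0

CYP2D6: 0.26 × 0.42 = 0.1092
CYP2C19: 0.63 × 0.18 = 0.1134
Other: 0.11 (unchanged)
CL_new/CL_old = 0.1092 + 0.1134 + 0.11 = 0.3326.
Net AUC ratio = 1 / 0.3326 = 3.0.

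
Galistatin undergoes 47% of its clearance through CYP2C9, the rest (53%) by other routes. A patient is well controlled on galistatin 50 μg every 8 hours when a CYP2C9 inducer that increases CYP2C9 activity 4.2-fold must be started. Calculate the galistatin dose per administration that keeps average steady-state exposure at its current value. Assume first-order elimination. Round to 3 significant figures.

The CYP2C9 pathway (47% of clearance) rises to 4.2× activity: 0.47 × 4.2 = 1.974.
The remaining 53% of clearance is unaffected.
Relative clearance = 1.974 + 0.53 = 2.504.
Exposure is unchanged when dose changes in proportion to clearance. New dose = 50 μg × 2.504 = 125 μg.

125 μg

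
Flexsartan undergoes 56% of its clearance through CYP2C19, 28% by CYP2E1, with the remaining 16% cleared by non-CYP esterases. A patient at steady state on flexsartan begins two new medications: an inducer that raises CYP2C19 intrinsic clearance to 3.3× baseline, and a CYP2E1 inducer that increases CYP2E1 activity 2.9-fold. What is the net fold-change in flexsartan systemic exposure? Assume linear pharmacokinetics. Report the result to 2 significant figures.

0.35

The CYP2C19 pathway (56% of clearance) increases to 3.3× activity: 0.56 × 3.3 = 1.848.
The CYP2E1 pathway (28% of clearance) rises to 2.9× activity: 0.28 × 2.9 = 0.812.
The remaining 16% of clearance is unaffected.
New clearance relative to baseline: 1.848 + 0.812 + 0.16 = 2.82.
Net systemic exposure ratio = 1 / 2.82 = 0.35.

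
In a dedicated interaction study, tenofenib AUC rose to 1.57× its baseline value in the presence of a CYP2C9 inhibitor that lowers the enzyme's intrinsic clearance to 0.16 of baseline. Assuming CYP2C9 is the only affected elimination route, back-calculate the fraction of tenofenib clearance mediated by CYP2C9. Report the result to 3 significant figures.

CL'/CL = 1 / 1.57 = 0.6369
0.16·fm + (1 − fm) = 0.6369
fm = (0.6369 − 1) / (0.16 − 1) = 0.432

0.432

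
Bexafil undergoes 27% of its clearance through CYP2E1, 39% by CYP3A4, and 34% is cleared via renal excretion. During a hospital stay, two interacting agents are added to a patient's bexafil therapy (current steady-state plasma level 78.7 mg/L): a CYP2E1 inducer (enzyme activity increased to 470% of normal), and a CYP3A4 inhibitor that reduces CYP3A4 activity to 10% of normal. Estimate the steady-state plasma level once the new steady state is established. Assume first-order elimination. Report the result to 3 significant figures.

47.8 mg/L

The CYP2E1 pathway (27% of clearance) increases to 4.7× activity: 0.27 × 4.7 = 1.269.
The CYP3A4 pathway (39% of clearance) drops to 0.1× activity: 0.39 × 0.1 = 0.039.
The remaining 34% of clearance is unaffected.
Relative clearance = 1.269 + 0.039 + 0.34 = 1.648.
New steady-state plasma level = 78.7 / 1.648 = 47.8 mg/L (concentration scales inversely with clearance).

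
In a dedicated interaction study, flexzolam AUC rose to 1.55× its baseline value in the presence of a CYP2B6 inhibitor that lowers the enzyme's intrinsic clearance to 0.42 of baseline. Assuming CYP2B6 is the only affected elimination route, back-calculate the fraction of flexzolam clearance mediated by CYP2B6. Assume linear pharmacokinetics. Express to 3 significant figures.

Let x = fm,CYP2B6. Because AUC ∝ 1/CL, relative clearance fell to 1/1.55 = 0.6452.
Only the CYP2B6 route changed, so 0.6452 = x·0.42 + (1 − x), giving x = 0.612.

0.612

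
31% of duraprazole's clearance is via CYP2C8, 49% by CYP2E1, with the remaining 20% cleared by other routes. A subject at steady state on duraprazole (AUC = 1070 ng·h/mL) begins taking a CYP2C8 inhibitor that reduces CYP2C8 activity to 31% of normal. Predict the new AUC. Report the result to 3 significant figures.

The CYP2C8 pathway (31% of clearance) drops to 0.31× activity: 0.31 × 0.31 = 0.0961.
CYP2E1 (49%) and the residual 20% are unaffected.
CL_new/CL_old = 0.0961 + 0.49 + 0.2 = 0.7861.
New AUC = baseline ÷ relative clearance = 1070 / 0.7861 = 1.36 × 10³ ng·h/mL.

1.36 × 10³ ng·h/mL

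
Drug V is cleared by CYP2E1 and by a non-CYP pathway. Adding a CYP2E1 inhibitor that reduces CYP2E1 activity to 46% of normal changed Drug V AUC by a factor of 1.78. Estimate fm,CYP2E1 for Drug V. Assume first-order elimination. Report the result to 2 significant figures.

Call the CYP2E1 fraction fm. After the interaction, CL_new/CL_old = fm × 0.46 + (1 − fm).
AUC ratio = 1 / (new CL fraction), so new CL fraction = 1 / 1.78 = 0.5618.
fm × 0.46 + 1 − fm = 0.5618  ⇒  fm × (0.46 − 1) = −0.4382  ⇒  fm = 0.81.

0.81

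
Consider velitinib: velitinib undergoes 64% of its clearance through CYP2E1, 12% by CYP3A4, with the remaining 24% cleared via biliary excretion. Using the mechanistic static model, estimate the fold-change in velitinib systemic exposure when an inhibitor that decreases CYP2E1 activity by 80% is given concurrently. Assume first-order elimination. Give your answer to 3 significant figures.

The CYP2E1 pathway (64% of clearance) falls to 0.2× activity: 0.64 × 0.2 = 0.128.
CYP3A4 (12%) and the residual 24% are unaffected.
New clearance relative to baseline: 0.128 + 0.12 + 0.24 = 0.488.
Systemic exposure ratio = CL_old/CL_new = 1 / 0.488 = 2.05.

2.05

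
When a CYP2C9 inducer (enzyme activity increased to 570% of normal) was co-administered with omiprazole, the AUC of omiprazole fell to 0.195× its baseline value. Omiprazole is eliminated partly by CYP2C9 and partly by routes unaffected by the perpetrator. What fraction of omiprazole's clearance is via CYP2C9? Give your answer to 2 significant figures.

0.88

Let x = fm,CYP2C9. Because AUC ∝ 1/CL, relative clearance rose to 1/0.195 = 5.128.
Setting x·5.7 + (1 − x) = 5.128 and solving: x = (5.128 − 1)/(5.7 − 1) = 0.88.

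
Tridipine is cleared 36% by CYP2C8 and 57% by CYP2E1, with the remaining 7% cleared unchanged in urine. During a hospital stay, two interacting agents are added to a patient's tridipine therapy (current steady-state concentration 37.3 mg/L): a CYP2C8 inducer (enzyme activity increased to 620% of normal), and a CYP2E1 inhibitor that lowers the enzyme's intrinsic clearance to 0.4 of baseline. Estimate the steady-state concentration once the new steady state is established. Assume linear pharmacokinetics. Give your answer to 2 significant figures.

CYP2C8: 0.36 × 6.2 = 2.232
CYP2E1: 0.57 × 0.4 = 0.228
Other: 0.07 (unchanged)
Relative clearance = 2.232 + 0.228 + 0.07 = 2.53.
Steady-state concentration ∝ 1/CL: new value = 37.3 / 2.53 = 15 mg/L.

15 mg/L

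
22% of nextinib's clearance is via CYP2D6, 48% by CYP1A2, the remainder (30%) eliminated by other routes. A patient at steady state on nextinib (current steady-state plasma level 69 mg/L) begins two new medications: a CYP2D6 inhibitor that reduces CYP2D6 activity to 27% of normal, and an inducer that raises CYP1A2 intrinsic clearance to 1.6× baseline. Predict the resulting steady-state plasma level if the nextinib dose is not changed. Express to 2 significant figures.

61 mg/L

The CYP2D6 pathway (22% of clearance) falls to 0.27× activity: 0.22 × 0.27 = 0.0594.
The CYP1A2 pathway (48% of clearance) is boosted to 1.6× activity: 0.48 × 1.6 = 0.768.
The remaining 30% of clearance is unaffected.
CL_new/CL_old = 0.0594 + 0.768 + 0.3 = 1.1274.
Dividing the baseline by the relative clearance: 69 / 1.1274 = 61 mg/L.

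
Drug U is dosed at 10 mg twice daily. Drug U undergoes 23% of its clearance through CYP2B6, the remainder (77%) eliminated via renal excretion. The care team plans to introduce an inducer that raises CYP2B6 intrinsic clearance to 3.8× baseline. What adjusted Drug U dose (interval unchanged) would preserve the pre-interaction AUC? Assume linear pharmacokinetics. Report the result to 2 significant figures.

16 mg

CYP2B6: 0.23 × 3.8 = 0.874
Other: 0.77 (unchanged)
Relative clearance = 0.874 + 0.77 = 1.644.
Css,avg = (dose rate)/CL, so holding Css fixed requires dose ∝ CL: 10 × 1.644 = 16 mg.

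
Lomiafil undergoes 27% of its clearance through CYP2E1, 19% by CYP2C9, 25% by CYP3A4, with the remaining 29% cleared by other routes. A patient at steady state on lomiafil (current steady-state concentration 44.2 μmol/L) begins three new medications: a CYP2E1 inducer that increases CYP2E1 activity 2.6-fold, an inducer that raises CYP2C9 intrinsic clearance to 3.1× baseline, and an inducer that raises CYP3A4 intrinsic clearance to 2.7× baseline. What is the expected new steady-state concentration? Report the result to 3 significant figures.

19.6 μmol/L

The CYP2E1 pathway (27% of clearance) is boosted to 2.6× activity: 0.27 × 2.6 = 0.702.
The CYP2C9 pathway (19% of clearance) is boosted to 3.1× activity: 0.19 × 3.1 = 0.589.
The CYP3A4 pathway (25% of clearance) increases to 2.7× activity: 0.25 × 2.7 = 0.675.
The remaining 29% of clearance is unaffected.
CL_new/CL_old = 0.702 + 0.589 + 0.675 + 0.29 = 2.256.
Dividing the baseline by the relative clearance: 44.2 / 2.256 = 19.6 μmol/L.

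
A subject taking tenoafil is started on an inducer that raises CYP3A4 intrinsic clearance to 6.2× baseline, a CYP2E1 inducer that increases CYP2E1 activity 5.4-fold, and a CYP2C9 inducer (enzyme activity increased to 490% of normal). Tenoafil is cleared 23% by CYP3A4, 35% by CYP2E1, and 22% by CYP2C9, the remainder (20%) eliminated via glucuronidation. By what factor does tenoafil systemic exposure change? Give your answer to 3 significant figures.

CYP3A4: 0.23 × 6.2 = 1.426
CYP2E1: 0.35 × 5.4 = 1.89
CYP2C9: 0.22 × 4.9 = 1.078
Other: 0.2 (unchanged)
Relative clearance = 1.426 + 1.89 + 1.078 + 0.2 = 4.594.
Systemic exposure ∝ 1/CL: fold-change = 1 / 4.594 = 0.218.

0.218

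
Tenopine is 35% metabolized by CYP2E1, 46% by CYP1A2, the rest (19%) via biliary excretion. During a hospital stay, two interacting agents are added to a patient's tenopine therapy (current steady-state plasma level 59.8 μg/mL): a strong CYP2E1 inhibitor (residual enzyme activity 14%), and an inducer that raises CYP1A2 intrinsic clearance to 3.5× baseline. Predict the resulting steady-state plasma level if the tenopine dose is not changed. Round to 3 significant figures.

32.3 μg/mL

The CYP2E1 pathway (35% of clearance) is reduced to 0.14× activity: 0.35 × 0.14 = 0.049.
The CYP1A2 pathway (46% of clearance) rises to 3.5× activity: 0.46 × 3.5 = 1.61.
Non-CYP routes (19%) are unchanged.
CL_new/CL_old = 0.049 + 1.61 + 0.19 = 1.849.
Dividing the baseline by the relative clearance: 59.8 / 1.849 = 32.3 μg/mL.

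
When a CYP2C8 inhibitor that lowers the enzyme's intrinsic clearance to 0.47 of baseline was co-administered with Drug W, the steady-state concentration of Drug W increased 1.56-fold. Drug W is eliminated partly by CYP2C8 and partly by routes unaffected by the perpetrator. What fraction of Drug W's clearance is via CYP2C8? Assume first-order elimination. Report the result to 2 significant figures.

CL'/CL = 1 / 1.56 = 0.641
0.47·fm + (1 − fm) = 0.641
fm = (0.641 − 1) / (0.47 − 1) = 0.68

0.68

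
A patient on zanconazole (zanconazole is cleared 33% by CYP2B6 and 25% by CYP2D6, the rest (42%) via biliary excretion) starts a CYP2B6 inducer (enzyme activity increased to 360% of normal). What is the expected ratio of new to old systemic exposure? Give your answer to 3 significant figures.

CYP2B6: 0.33 × 3.6 = 1.188
CYP2D6: 0.25 (unchanged)
Other: 0.42 (unchanged)
CL_new/CL_old = 1.188 + 0.25 + 0.42 = 1.858.
Systemic exposure ratio = CL_old/CL_new = 1 / 1.858 = 0.538.

0.538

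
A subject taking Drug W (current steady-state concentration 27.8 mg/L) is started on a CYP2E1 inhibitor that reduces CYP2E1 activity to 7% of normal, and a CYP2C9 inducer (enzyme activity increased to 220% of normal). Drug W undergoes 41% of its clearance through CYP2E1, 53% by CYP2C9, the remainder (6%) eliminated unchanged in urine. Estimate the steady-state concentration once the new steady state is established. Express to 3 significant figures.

CYP2E1: 0.41 × 0.07 = 0.0287
CYP2C9: 0.53 × 2.2 = 1.166
Other: 0.06 (unchanged)
New clearance relative to baseline: 0.0287 + 1.166 + 0.06 = 1.2547.
New steady-state concentration = 27.8 / 1.2547 = 22.2 mg/L (concentration scales inversely with clearance).

22.2 mg/L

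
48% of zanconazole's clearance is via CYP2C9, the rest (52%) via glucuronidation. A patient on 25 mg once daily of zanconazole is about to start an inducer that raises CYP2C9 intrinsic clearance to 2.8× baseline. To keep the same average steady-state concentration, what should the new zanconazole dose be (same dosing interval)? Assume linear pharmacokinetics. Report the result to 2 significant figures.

The CYP2C9 pathway (48% of clearance) is boosted to 2.8× activity: 0.48 × 2.8 = 1.344.
The remaining 52% of clearance is unaffected.
New clearance relative to baseline: 1.344 + 0.52 = 1.864.
To maintain the same steady-state level, dose must scale with clearance: new dose = 25 × 1.864 = 47 mg.

47 mg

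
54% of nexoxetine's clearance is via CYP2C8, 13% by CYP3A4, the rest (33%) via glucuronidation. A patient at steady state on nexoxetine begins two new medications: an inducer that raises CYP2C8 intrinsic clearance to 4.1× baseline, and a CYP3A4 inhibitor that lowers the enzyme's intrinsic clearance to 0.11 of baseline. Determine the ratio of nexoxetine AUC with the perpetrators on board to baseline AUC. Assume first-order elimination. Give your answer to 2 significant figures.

CYP2C8: 0.54 × 4.1 = 2.214
CYP3A4: 0.13 × 0.11 = 0.0143
Other: 0.33 (unchanged)
CL_new/CL_old = 2.214 + 0.0143 + 0.33 = 2.5583.
Net AUC ratio = 1 / 2.5583 = 0.39.

0.39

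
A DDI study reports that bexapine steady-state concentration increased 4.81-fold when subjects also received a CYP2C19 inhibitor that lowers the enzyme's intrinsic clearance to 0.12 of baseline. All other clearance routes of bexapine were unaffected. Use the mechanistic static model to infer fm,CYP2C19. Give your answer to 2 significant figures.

0.90

CL'/CL = 1 / 4.81 = 0.2079
0.12·fm + (1 − fm) = 0.2079
fm = (0.2079 − 1) / (0.12 − 1) = 0.90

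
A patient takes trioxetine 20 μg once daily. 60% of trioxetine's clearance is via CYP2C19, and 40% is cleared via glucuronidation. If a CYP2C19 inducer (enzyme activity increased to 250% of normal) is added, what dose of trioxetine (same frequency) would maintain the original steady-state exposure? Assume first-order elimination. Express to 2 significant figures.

CYP2C19: 0.6 × 2.5 = 1.5
Other: 0.4 (unchanged)
New clearance relative to baseline: 1.5 + 0.4 = 1.9.
Css,avg = (dose rate)/CL, so holding Css fixed requires dose ∝ CL: 20 × 1.9 = 38 μg.

38 μg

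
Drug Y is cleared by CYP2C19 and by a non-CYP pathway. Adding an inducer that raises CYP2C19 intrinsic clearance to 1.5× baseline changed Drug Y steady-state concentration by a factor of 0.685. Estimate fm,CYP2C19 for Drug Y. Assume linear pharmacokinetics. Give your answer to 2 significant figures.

0.92

Let fm be the CYP2C19 fraction. New clearance relative to baseline = fm × 1.5 + (1 − fm).
Steady-state concentration ratio = 1 / (new CL fraction), so new CL fraction = 1 / 0.685 = 1.46.
fm × 1.5 + 1 − fm = 1.46  ⇒  fm × (1.5 − 1) = 0.4599  ⇒  fm = 0.92.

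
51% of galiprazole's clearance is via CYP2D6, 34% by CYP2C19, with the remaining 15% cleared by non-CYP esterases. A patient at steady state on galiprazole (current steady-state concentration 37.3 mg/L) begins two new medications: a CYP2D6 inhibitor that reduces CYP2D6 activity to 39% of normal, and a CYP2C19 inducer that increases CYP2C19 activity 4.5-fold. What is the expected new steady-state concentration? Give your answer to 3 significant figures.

CYP2D6: 0.51 × 0.39 = 0.1989
CYP2C19: 0.34 × 4.5 = 1.53
Other: 0.15 (unchanged)
New clearance relative to baseline: 0.1989 + 1.53 + 0.15 = 1.8789.
Steady-state concentration ∝ 1/CL: new value = 37.3 / 1.8789 = 19.9 mg/L.

19.9 mg/L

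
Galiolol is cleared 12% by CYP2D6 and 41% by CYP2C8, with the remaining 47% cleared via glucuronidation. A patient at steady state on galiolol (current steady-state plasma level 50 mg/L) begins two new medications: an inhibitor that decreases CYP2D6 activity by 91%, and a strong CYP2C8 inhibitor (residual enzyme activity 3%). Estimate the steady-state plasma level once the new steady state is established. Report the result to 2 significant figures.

1.0 × 10² mg/L

CYP2D6: 0.12 × 0.09 = 0.0108
CYP2C8: 0.41 × 0.03 = 0.0123
Other: 0.47 (unchanged)
New clearance relative to baseline: 0.0108 + 0.0123 + 0.47 = 0.4931.
Dividing the baseline by the relative clearance: 50 / 0.4931 = 1.0 × 10² mg/L.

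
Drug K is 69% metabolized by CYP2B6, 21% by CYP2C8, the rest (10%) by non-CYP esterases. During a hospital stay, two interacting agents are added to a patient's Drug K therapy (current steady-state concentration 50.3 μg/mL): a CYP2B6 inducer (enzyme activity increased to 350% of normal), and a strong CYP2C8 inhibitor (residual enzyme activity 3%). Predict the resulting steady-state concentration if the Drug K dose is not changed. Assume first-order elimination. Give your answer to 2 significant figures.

20 μg/mL

CYP2B6: 0.69 × 3.5 = 2.415
CYP2C8: 0.21 × 0.03 = 0.0063
Other: 0.1 (unchanged)
Relative clearance = 2.415 + 0.0063 + 0.1 = 2.5213.
Steady-state concentration ∝ 1/CL: new value = 50.3 / 2.5213 = 20 μg/mL.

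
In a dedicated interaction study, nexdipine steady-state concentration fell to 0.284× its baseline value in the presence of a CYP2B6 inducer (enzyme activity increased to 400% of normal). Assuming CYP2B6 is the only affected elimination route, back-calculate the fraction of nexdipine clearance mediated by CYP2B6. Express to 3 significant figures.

Let fm be the CYP2B6 fraction. New clearance relative to baseline = fm × 4 + (1 − fm).
Steady-state concentration ratio = 1 / (new CL fraction), so new CL fraction = 1 / 0.284 = 3.521.
fm × 4 + 1 − fm = 3.521  ⇒  fm × (4 − 1) = 2.521  ⇒  fm = 0.840.

0.840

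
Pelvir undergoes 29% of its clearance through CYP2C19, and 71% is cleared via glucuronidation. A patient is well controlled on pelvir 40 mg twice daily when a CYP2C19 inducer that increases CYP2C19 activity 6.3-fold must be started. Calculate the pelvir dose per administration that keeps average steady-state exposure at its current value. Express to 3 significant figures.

The CYP2C19 pathway (29% of clearance) is boosted to 6.3× activity: 0.29 × 6.3 = 1.827.
The remaining 71% of clearance is unaffected.
CL_new/CL_old = 1.827 + 0.71 = 2.537.
To maintain the same steady-state level, dose must scale with clearance: new dose = 40 × 2.537 = 101 mg.

101 mg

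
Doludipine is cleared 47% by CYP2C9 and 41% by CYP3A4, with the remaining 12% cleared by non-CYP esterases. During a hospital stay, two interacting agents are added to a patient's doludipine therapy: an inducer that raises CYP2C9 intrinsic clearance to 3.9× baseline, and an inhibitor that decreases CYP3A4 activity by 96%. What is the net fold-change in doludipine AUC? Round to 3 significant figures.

The CYP2C9 pathway (47% of clearance) rises to 3.9× activity: 0.47 × 3.9 = 1.833.
The CYP3A4 pathway (41% of clearance) falls to 0.04× activity: 0.41 × 0.04 = 0.0164.
The remaining 12% of clearance is unaffected.
New clearance relative to baseline: 1.833 + 0.0164 + 0.12 = 1.9694.
AUC ∝ 1/CL: fold-change = 1 / 1.9694 = 0.508.

0.508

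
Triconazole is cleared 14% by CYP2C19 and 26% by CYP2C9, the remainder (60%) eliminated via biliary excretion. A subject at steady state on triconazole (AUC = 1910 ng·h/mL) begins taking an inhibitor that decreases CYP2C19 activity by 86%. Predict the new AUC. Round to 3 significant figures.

The CYP2C19 pathway (14% of clearance) is reduced to 0.14× activity: 0.14 × 0.14 = 0.0196.
CYP2C9 (26%) and the residual 60% are unaffected.
CL_new/CL_old = 0.0196 + 0.26 + 0.6 = 0.8796.
AUC ∝ 1/CL, so new value = 1910 / 0.8796 = 2.17 × 10³ ng·h/mL.

2.17 × 10³ ng·h/mL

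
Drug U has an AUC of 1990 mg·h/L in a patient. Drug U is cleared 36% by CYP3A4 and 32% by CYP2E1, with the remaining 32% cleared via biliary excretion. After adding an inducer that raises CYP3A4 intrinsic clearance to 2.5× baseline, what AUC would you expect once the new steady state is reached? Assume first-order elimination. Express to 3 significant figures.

The CYP3A4 pathway (36% of clearance) increases to 2.5× activity: 0.36 × 2.5 = 0.9.
CYP2E1 (32%) and the residual 32% are unaffected.
Relative clearance = 0.9 + 0.32 + 0.32 = 1.54.
AUC ∝ 1/CL, so new value = 1990 / 1.54 = 1.29 × 10³ mg·h/L.

1.29 × 10³ mg·h/L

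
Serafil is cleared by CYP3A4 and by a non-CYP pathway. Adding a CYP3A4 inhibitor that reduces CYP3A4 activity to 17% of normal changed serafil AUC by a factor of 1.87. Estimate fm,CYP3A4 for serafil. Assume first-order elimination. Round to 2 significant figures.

0.56

Call the CYP3A4 fraction fm. After the interaction, CL_new/CL_old = fm × 0.17 + (1 − fm).
AUC ratio = 1 / (new CL fraction), so new CL fraction = 1 / 1.87 = 0.5348.
fm × 0.17 + 1 − fm = 0.5348  ⇒  fm × (0.17 − 1) = −0.4652  ⇒  fm = 0.56.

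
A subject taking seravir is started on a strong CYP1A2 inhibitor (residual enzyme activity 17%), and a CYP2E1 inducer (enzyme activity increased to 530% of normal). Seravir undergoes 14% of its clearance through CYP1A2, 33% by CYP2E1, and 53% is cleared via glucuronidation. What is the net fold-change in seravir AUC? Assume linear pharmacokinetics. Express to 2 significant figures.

0.43

The CYP1A2 pathway (14% of clearance) drops to 0.17× activity: 0.14 × 0.17 = 0.0238.
The CYP2E1 pathway (33% of clearance) rises to 5.3× activity: 0.33 × 5.3 = 1.749.
Non-CYP routes (53%) are unchanged.
CL_new/CL_old = 0.0238 + 1.749 + 0.53 = 2.3028.
Because AUC varies inversely with clearance, the combined effect is 1 / 2.3028 = 0.43.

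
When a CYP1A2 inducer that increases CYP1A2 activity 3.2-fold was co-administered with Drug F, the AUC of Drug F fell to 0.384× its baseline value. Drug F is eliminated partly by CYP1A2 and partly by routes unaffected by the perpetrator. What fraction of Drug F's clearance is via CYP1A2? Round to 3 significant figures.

Call the CYP1A2 fraction fm. After the interaction, CL_new/CL_old = fm × 3.2 + (1 − fm).
AUC ratio = 1 / (new CL fraction), so new CL fraction = 1 / 0.384 = 2.604.
fm × 3.2 + 1 − fm = 2.604  ⇒  fm × (3.2 − 1) = 1.604  ⇒  fm = 0.729.

0.729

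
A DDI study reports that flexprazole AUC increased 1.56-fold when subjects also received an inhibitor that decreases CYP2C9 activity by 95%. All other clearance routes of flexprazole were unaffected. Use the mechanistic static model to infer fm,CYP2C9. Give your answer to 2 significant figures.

0.38

Let x = fm,CYP2C9. Because AUC ∝ 1/CL, relative clearance fell to 1/1.56 = 0.641.
Setting x·0.05 + (1 − x) = 0.641 and solving: x = (0.641 − 1)/(0.05 − 1) = 0.38.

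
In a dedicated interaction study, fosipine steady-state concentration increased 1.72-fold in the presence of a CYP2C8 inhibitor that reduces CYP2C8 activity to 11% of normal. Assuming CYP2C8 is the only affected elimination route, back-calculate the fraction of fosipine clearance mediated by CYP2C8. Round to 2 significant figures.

Let fm be the CYP2C8 fraction. New clearance relative to baseline = fm × 0.11 + (1 − fm).
Steady-state concentration ratio = 1 / (new CL fraction), so new CL fraction = 1 / 1.72 = 0.5814.
fm × 0.11 + 1 − fm = 0.5814  ⇒  fm × (0.11 − 1) = −0.4186  ⇒  fm = 0.47.

0.47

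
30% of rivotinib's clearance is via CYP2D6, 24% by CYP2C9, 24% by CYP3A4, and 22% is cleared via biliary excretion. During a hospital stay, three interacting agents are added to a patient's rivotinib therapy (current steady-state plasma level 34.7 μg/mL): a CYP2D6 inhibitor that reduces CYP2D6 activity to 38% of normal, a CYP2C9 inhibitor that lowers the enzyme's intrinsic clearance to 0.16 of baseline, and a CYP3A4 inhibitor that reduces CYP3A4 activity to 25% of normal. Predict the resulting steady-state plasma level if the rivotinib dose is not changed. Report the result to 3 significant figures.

80.2 μg/mL

The CYP2D6 pathway (30% of clearance) is reduced to 0.38× activity: 0.3 × 0.38 = 0.114.
The CYP2C9 pathway (24% of clearance) is reduced to 0.16× activity: 0.24 × 0.16 = 0.0384.
The CYP3A4 pathway (24% of clearance) falls to 0.25× activity: 0.24 × 0.25 = 0.06.
Non-CYP routes (22%) are unchanged.
New clearance relative to baseline: 0.114 + 0.0384 + 0.06 + 0.22 = 0.4324.
New steady-state plasma level = 34.7 / 0.4324 = 80.2 μg/mL (concentration scales inversely with clearance).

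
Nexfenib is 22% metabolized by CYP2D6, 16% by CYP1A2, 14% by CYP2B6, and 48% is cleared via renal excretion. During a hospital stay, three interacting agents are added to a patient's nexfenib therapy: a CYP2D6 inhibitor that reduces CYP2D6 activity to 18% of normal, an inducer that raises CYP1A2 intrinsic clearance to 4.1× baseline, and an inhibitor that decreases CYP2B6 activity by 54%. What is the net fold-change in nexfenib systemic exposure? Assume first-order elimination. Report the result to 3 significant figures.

The CYP2D6 pathway (22% of clearance) falls to 0.18× activity: 0.22 × 0.18 = 0.0396.
The CYP1A2 pathway (16% of clearance) increases to 4.1× activity: 0.16 × 4.1 = 0.656.
The CYP2B6 pathway (14% of clearance) is reduced to 0.46× activity: 0.14 × 0.46 = 0.0644.
The remaining 48% of clearance is unaffected.
Relative clearance = 0.0396 + 0.656 + 0.0644 + 0.48 = 1.24.
Because systemic exposure varies inversely with clearance, the combined effect is 1 / 1.24 = 0.806.

0.806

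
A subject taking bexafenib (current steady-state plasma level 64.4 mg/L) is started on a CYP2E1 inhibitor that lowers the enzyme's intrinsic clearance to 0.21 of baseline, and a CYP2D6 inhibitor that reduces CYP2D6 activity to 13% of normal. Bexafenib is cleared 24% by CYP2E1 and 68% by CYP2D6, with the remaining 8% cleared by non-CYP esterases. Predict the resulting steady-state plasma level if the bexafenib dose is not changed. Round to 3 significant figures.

294 mg/L

The CYP2E1 pathway (24% of clearance) falls to 0.21× activity: 0.24 × 0.21 = 0.0504.
The CYP2D6 pathway (68% of clearance) is reduced to 0.13× activity: 0.68 × 0.13 = 0.0884.
Non-CYP routes (8%) are unchanged.
New clearance relative to baseline: 0.0504 + 0.0884 + 0.08 = 0.2188.
Steady-state plasma level ∝ 1/CL: new value = 64.4 / 0.2188 = 294 mg/L.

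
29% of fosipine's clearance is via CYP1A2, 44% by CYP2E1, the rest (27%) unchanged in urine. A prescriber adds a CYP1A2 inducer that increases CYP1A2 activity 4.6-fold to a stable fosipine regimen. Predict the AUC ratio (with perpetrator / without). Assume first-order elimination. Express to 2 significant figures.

The CYP1A2 pathway (29% of clearance) rises to 4.6× activity: 0.29 × 4.6 = 1.334.
CYP2E1 (44%) and the residual 27% are unaffected.
CL_new/CL_old = 1.334 + 0.44 + 0.27 = 2.044.
Since AUC ∝ 1/CL, the ratio is 1 / 2.044 = 0.49.

0.49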